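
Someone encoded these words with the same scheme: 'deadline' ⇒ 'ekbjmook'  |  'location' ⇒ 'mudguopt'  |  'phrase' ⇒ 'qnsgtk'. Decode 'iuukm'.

hotel

Shifts by position in deadline: pos 0: d→e (+1), pos 1: e→k (+6), pos 2: a→b (+1), pos 3: d→j (+6) — repeating every 2. It's a Vigenère-style cipher with numeric key [1,6]: position i shifts by key[i mod 2].
Undoing it on iuukm: i−1=h, u−6=o, u−1=t, k−6=e, m−1=l.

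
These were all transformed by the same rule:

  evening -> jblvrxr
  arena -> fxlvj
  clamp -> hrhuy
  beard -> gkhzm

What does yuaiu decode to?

total

In evening: e→j is +5, v→b is +6, e→l is +7, n→v is +8 — the shift increases by 1 each position. The shift increases by 1 at each position, starting from +5: 5, 6, 7, ….
Decoding yuaiu: y−5=t, u−6=o, a−7=t, i−8=a, u−9=l.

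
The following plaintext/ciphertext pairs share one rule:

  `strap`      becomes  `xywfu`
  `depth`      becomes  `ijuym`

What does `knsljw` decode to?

Compare letters: s→x is +5, t→y is +5, r→w is +5 — a constant shift. Every letter moves 5 places later in the alphabet, wrapping around z→a.
Reversing it on knsljw: k−5=f, n−5=i, s−5=n, l−5=g, j−5=e, w−5=r.

finger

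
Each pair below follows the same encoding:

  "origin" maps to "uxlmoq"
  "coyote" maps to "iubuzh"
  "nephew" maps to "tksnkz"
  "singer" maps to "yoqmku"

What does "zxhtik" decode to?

Shifts by position in origin: pos 0: o→u (+6), pos 1: r→x (+6), pos 2: i→l (+3), pos 3: g→m (+6), pos 4: i→o (+6), pos 5: n→q (+3) — repeating every 3. It's a Vigenère-style cipher with numeric key [6,6,3]: position i shifts by key[i mod 3].
Undoing it on zxhtik: z−6=t, x−6=r, h−3=e, t−6=n, i−6=c, k−3=h.

trench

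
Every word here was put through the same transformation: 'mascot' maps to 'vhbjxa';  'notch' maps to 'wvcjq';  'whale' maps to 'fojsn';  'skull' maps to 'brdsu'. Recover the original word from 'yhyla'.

A repeating key of period 2 is used — shifts +9, +7 over and over.
Decoding yhyla: y−9=p, h−7=a, y−9=p, l−7=e, a−9=r.

paper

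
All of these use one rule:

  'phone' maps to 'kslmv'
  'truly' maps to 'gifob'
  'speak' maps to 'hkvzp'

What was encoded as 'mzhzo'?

Each pair mirrors across the alphabet (p↔k, h↔s, o↔l): positions sum to 25. Letters are reflected about the middle of the alphabet (position → 25−position): Atbash.
Undoing it on mzhzo: m↔n, z↔a, h↔s, z↔a, o↔l.

nasal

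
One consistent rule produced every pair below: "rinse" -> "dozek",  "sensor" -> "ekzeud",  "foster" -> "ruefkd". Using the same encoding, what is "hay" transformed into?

tgk

Vowels shift forward by 6 and consonants shift forward by 12.
On hay: h(cons)+12=t, a(vowel)+6=g, y(cons)+12=k.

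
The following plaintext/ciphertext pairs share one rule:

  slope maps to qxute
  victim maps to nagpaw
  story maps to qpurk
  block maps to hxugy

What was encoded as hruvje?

s(18)→q(16) and l(11)→x(23) fit y≡25x+8 (mod 26); the inverse of 25 mod 26 is 25. Treating letters as 0–25, the rule is x ↦ 25x + 8 (mod 26).
Undoing it on hruvje: h(7)→25·(7−8)≡1=b; r(17)→25·(17−8)≡17=r; u(20)→25·(20−8)≡14=o; v(21)→25·(21−8)≡13=n; j(9)→25·(9−8)≡25=z; e(4)→25·(4−8)≡4=e (all mod 26).

bronze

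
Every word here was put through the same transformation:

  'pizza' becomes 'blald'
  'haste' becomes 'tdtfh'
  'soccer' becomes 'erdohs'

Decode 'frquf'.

topic

Shifts by position in pizza: pos 0: p→b (+12), pos 1: i→l (+3), pos 2: z→a (+1), pos 3: z→l (+12), pos 4: a→d (+3) — repeating every 3. It's a Vigenère-style cipher with numeric key [12,3,1]: position i shifts by key[i mod 3].
Decoding frquf: f−12=t, r−3=o, q−1=p, u−12=i, f−3=c.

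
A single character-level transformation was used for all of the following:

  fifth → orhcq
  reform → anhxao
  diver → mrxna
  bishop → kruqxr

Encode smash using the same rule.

bvcbq

Shifts by position in fifth: pos 0: f→o (+9), pos 1: i→r (+9), pos 2: f→h (+2), pos 3: t→c (+9), pos 4: h→q (+9) — repeating every 3. The shifts repeat in a cycle of length 3: positions 0,1,… shift by +9, +9, +2, then the pattern repeats.
Applying it to smash: s+9=b, m+9=v, a+2=c, s+9=b, h+9=q.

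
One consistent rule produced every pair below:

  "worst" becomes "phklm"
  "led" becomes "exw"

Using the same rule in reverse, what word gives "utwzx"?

Compare letters: w→p is +19, o→h is +19, r→k is +19 — a constant shift. It's a constant shift of +19 (ROT19).
Decoding utwzx: u−19=b, t−19=a, w−19=d, z−19=g, x−19=e.

badge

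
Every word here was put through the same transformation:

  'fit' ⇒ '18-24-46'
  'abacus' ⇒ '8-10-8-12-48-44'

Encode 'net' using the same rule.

34-16-46

f(#6)→18 and i(#9)→24: differences scale by 2, so n = 2·pos + 6. Each letter becomes 2×(its alphabet position, a=1..z=26) + 6.
For net: n=14→34, e=5→16, t=20→46.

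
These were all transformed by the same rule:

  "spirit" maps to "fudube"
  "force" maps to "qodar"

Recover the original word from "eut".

his

Read the word backwards and shift each letter +12.
Decoding eut: shift back: e−12=s, u−12=i, t−12=h → sih; then reverse → his.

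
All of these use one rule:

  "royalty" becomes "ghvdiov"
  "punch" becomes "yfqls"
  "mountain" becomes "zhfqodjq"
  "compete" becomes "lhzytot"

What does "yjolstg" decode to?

pitcher

r(17)→g(6) and o(14)→h(7) fit y≡17x+3 (mod 26); the inverse of 17 mod 26 is 23. Each letter's alphabet position (a=0..z=25) is mapped through 17·x+3 mod 26 — an affine cipher.
Reversing it on yjolstg: y(24)→23·(24−3)≡15=p; j(9)→23·(9−3)≡8=i; o(14)→23·(14−3)≡19=t; l(11)→23·(11−3)≡2=c; s(18)→23·(18−3)≡7=h; t(19)→23·(19−3)≡4=e; g(6)→23·(6−3)≡17=r (all mod 26).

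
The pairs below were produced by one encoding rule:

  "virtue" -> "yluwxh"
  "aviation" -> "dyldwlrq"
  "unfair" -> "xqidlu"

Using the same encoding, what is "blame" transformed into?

eodph

Compare letters: v→y is +3, i→l is +3, r→u is +3 — a constant shift. It's a constant shift of +3 (ROT3).
On blame: b+3=e, l+3=o, a+3=d, m+3=p, e+3=h.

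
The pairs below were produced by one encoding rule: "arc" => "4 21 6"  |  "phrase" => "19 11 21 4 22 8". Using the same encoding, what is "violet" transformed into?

a is letter #1 and maps to 4: an offset of 3. The number is (letter's place in the alphabet, a=1) + 3.
Applying it to violet: v=22→25, i=9→12, o=15→18, l=12→15, e=5→8, t=20→23.

25 12 18 15 8 23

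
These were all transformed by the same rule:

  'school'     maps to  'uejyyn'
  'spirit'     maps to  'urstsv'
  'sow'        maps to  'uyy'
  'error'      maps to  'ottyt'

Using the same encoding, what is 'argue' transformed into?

ktieo

The shift depends on letter class: consonant s→u is +2, but vowel o→y is +10. Two shifts are in play — +10 for a/e/i/o/u, +2 for every other letter.
On argue: a(vowel)+10=k, r(cons)+2=t, g(cons)+2=i, u(vowel)+10=e, e(vowel)+10=o.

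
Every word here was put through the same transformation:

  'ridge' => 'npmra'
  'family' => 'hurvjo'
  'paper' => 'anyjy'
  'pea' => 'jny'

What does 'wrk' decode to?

Read the word backwards and shift each letter +9.
Reversing it on wrk: shift back: w−9=n, r−9=i, k−9=b → nib; then reverse → bin.

bin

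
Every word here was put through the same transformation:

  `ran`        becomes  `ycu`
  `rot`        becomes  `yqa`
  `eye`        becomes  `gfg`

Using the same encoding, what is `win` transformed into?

Two shifts are in play — +2 for a/e/i/o/u, +7 for every other letter.
On win: w(cons)+7=d, i(vowel)+2=k, n(cons)+7=u.

dku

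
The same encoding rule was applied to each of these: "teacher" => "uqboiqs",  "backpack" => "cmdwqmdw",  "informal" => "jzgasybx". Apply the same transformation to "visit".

wutuu

Shifts by position in teacher: pos 0: t→u (+1), pos 1: e→q (+12), pos 2: a→b (+1), pos 3: c→o (+12) — repeating every 2. It's a Vigenère-style cipher with numeric key [1,12]: position i shifts by key[i mod 2].
Applying it to visit: v+1=w, i+12=u, s+1=t, i+12=u, t+1=u.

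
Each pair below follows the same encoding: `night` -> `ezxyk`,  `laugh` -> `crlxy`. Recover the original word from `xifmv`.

Compare letters: n→e is +17, i→z is +17, g→x is +17 — a constant shift. It's a constant shift of +17 (ROT17).
Undoing it on xifmv: x−17=g, i−17=r, f−17=o, m−17=v, v−17=e.

grove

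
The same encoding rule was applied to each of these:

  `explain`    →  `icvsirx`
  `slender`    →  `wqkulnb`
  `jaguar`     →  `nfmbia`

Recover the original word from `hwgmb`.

In explain: e→i is +4, x→c is +5, p→v is +6, l→s is +7 — the shift increases by 1 each position. Each letter shifts forward by (position + 4), i.e. 4, 5, 6, … — the shift grows by one for each successive letter.
Undoing it on hwgmb: h−4=d, w−5=r, g−6=a, m−7=f, b−8=t.

draft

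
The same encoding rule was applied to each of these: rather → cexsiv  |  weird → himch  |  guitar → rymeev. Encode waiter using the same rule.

hemeiv

The shifts repeat in a cycle of length 3: positions 0,1,… shift by +11, +4, +4, then the pattern repeats.
For waiter: w+11=h, a+4=e, i+4=m, t+11=e, e+4=i, r+4=v.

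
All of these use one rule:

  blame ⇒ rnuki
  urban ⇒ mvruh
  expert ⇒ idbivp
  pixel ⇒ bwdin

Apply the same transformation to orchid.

b(1)→r(17) and l(11)→n(13) fit y≡23x+20 (mod 26); the inverse of 23 mod 26 is 17. Each letter's alphabet position (a=0..z=25) is mapped through 23·x+20 mod 26 — an affine cipher.
On orchid: o(14)→23·14+20≡4=e; r(17)→23·17+20≡21=v; c(2)→23·2+20≡14=o; h(7)→23·7+20≡25=z; i(8)→23·8+20≡22=w; d(3)→23·3+20≡11=l (all mod 26).

evozwl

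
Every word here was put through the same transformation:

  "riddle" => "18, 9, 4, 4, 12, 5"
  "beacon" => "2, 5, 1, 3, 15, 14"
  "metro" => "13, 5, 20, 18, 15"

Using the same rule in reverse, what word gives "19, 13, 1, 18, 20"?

smart

Each letter is replaced by its alphabet position (a=1, b=2, …, z=26).
Decoding 19, 13, 1, 18, 20: 19=s, 13=m, 1=a, 18=r, 20=t.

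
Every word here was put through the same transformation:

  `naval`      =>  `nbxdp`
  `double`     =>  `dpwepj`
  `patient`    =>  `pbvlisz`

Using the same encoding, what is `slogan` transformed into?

smqjes

Letter i (0-indexed) is shifted by i+0, so successive shifts are 0, 1, 2, ….
On slogan: s+0=s, l+1=m, o+2=q, g+3=j, a+4=e, n+5=s.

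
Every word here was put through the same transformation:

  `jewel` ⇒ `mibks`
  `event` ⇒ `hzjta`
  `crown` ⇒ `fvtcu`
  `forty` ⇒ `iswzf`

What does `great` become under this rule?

jvjga

In jewel: j→m is +3, e→i is +4, w→b is +5, e→k is +6 — the shift increases by 1 each position. Letter i (0-indexed) is shifted by i+3, so successive shifts are 3, 4, 5, ….
For great: g+3=j, r+4=v, e+5=j, a+6=g, t+7=a.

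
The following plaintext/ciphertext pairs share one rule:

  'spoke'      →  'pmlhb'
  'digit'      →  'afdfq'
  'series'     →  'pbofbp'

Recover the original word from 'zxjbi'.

camel

Compare letters: s→p is +23, p→m is +23, o→l is +23 — a constant shift. It's a constant shift of +23 (ROT23).
Decoding zxjbi: z−23=c, x−23=a, j−23=m, b−23=e, i−23=l.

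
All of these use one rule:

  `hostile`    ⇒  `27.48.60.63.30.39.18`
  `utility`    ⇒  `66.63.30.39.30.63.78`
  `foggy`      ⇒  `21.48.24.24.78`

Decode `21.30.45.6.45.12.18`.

h(#8)→27 and o(#15)→48: differences scale by 3, so n = 3·pos + 3. The formula is n = 3×(alphabet index, a=1) + 3.
Decoding 21.30.45.6.45.12.18: 21→(21−3)÷3=6=f, 30→(30−3)÷3=9=i, 45→(45−3)÷3=14=n, 6→(6−3)÷3=1=a, 45→(45−3)÷3=14=n, 12→(12−3)÷3=3=c, 18→(18−3)÷3=5=e.

finance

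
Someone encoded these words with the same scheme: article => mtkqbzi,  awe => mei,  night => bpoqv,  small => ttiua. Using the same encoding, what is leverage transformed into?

moizmdmt

The output letters match the input read backwards, each shifted +8: article reversed is elcitra. The word is reversed, then every letter is shifted forward by 8.
Applying it to leverage: reverse → egarevel; then shift: e+8=m, g+8=o, a+8=i, r+8=z, e+8=m, v+8=d, e+8=m, l+8=t.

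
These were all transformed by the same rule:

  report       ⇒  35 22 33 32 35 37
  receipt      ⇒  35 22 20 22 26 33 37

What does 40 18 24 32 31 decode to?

r is letter #18 and maps to 35: an offset of 17. The number is (letter's place in the alphabet, a=1) + 17.
Decoding 40 18 24 32 31: 40→(40−17)÷1=23=w, 18→(18−17)÷1=1=a, 24→(24−17)÷1=7=g, 32→(32−17)÷1=15=o, 31→(31−17)÷1=14=n.

wagon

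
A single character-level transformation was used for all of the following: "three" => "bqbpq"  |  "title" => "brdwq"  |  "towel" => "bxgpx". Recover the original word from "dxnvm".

In three: t→b is +8, h→q is +9, r→b is +10, e→p is +11 — the shift increases by 1 each position. Letter i (0-indexed) is shifted by i+8, so successive shifts are 8, 9, 10, ….
Decoding dxnvm: d−8=v, x−9=o, n−10=d, v−11=k, m−12=a.

vodka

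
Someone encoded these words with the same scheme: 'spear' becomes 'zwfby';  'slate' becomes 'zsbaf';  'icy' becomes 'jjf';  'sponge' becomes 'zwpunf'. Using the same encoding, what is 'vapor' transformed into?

Vowels shift forward by 1 and consonants shift forward by 7.
Applying it to vapor: v(cons)+7=c, a(vowel)+1=b, p(cons)+7=w, o(vowel)+1=p, r(cons)+7=y.

cbwpy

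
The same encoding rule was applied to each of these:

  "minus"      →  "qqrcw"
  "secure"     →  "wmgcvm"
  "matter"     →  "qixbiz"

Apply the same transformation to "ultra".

A repeating key of period 2 is used — shifts +4, +8 over and over.
On ultra: u+4=y, l+8=t, t+4=x, r+8=z, a+4=e.

ytxze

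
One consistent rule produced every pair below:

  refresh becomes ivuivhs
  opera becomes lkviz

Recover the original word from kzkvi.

paper

This is the alphabet-reversal cipher (Atbash): a becomes z, b becomes y, etc.
Decoding kzkvi: k↔p, z↔a, k↔p, v↔e, i↔r.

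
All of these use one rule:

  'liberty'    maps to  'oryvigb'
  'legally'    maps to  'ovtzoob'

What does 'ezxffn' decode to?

vacuum

This is the alphabet-reversal cipher (Atbash): a becomes z, b becomes y, etc.
Undoing it on ezxffn: e↔v, z↔a, x↔c, f↔u, f↔u, n↔m.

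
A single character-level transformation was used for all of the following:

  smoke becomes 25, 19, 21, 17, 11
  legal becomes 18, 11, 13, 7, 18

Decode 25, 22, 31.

s is letter #19 and maps to 25: an offset of 6. Each letter is replaced by its alphabet position (a=1..z=26) + 6.
Undoing it on 25, 22, 31: 25→(25−6)÷1=19=s, 22→(22−6)÷1=16=p, 31→(31−6)÷1=25=y.

spy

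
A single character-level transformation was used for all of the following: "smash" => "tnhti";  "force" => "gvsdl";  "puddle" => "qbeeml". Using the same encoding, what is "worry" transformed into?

xvssz

Two shifts are in play — +7 for a/e/i/o/u, +1 for every other letter.
For worry: w(cons)+1=x, o(vowel)+7=v, r(cons)+1=s, r(cons)+1=s, y(cons)+1=z.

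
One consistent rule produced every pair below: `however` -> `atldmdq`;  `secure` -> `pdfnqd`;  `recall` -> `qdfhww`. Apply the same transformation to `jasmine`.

yhpvzud

Treating letters as 0–25, the rule is x ↦ 25x + 7 (mod 26).
On jasmine: j(9)→25·9+7≡24=y; a(0)→25·0+7≡7=h; s(18)→25·18+7≡15=p; m(12)→25·12+7≡21=v; i(8)→25·8+7≡25=z; n(13)→25·13+7≡20=u; e(4)→25·4+7≡3=d (all mod 26).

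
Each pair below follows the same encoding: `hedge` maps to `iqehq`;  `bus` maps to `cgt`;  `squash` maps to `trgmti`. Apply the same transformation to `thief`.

uiuqg

Two shifts are in play — +12 for a/e/i/o/u, +1 for every other letter.
For thief: t(cons)+1=u, h(cons)+1=i, i(vowel)+12=u, e(vowel)+12=q, f(cons)+1=g.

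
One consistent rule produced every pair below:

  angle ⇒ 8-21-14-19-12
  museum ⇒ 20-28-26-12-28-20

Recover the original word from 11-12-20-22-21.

demon

Each letter is replaced by its alphabet position (a=1..z=26) + 7.
Decoding 11-12-20-22-21: 11→(11−7)÷1=4=d, 12→(12−7)÷1=5=e, 20→(20−7)÷1=13=m, 22→(22−7)÷1=15=o, 21→(21−7)÷1=14=n.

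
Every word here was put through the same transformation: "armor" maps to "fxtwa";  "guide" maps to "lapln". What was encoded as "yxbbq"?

In armor: a→f is +5, r→x is +6, m→t is +7, o→w is +8 — the shift increases by 1 each position. Letter i (0-indexed) is shifted by i+5, so successive shifts are 5, 6, 7, ….
Reversing it on yxbbq: y−5=t, x−6=r, b−7=u, b−8=t, q−9=h.

truth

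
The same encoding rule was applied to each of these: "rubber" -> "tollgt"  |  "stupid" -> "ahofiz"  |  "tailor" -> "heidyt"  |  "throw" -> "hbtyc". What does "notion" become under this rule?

r(17)→t(19) and u(20)→o(14) fit y≡7x+4 (mod 26); the inverse of 7 mod 26 is 15. Treating letters as 0–25, the rule is x ↦ 7x + 4 (mod 26).
For notion: n(13)→7·13+4≡17=r; o(14)→7·14+4≡24=y; t(19)→7·19+4≡7=h; i(8)→7·8+4≡8=i; o(14)→7·14+4≡24=y; n(13)→7·13+4≡17=r (all mod 26).

ryhiyr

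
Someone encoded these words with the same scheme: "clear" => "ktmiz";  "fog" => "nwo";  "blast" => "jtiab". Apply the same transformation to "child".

Each letter is shifted forward by 8 in the alphabet (a Caesar shift of +8).
For child: c+8=k, h+8=p, i+8=q, l+8=t, d+8=l.

kpqtl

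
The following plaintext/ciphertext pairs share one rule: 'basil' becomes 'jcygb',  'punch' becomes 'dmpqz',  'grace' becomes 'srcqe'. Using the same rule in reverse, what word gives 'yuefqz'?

Each letter's alphabet position (a=0..z=25) is mapped through 7·x+2 mod 26 — an affine cipher.
Decoding yuefqz: y(24)→15·(24−2)≡18=s; u(20)→15·(20−2)≡10=k; e(4)→15·(4−2)≡4=e; f(5)→15·(5−2)≡19=t; q(16)→15·(16−2)≡2=c; z(25)→15·(25−2)≡7=h (all mod 26).

sketch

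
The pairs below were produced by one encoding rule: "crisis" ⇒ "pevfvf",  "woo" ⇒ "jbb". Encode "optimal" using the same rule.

bcgvzny

Each letter is shifted forward by 13 in the alphabet (a Caesar shift of +13).
Applying it to optimal: o+13=b, p+13=c, t+13=g, i+13=v, m+13=z, a+13=n, l+13=y.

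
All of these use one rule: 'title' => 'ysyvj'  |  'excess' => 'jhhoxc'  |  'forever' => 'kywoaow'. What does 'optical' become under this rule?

Shifts by position in title: pos 0: t→y (+5), pos 1: i→s (+10), pos 2: t→y (+5), pos 3: l→v (+10) — repeating every 2. A repeating key of period 2 is used — shifts +5, +10 over and over.
For optical: o+5=t, p+10=z, t+5=y, i+10=s, c+5=h, a+10=k, l+5=q.

tzyshkq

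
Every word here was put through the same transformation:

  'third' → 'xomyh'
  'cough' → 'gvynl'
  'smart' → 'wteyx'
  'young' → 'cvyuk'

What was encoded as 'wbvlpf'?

surely

Shifts by position in third: pos 0: t→x (+4), pos 1: h→o (+7), pos 2: i→m (+4), pos 3: r→y (+7) — repeating every 2. It's a Vigenère-style cipher with numeric key [4,7]: position i shifts by key[i mod 2].
Decoding wbvlpf: w−4=s, b−7=u, v−4=r, l−7=e, p−4=l, f−7=y.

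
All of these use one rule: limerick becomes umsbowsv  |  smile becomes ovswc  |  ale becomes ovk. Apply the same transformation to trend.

The output letters match the input read backwards, each shifted +10: limerick reversed is kciremil. Read the word backwards and shift each letter +10.
Applying it to trend: reverse → dnert; then shift: d+10=n, n+10=x, e+10=o, r+10=b, t+10=d.

nxobd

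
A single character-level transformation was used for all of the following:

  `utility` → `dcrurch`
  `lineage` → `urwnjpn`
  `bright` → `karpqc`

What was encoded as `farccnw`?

Each letter is shifted forward by 9 in the alphabet (a Caesar shift of +9).
Decoding farccnw: f−9=w, a−9=r, r−9=i, c−9=t, c−9=t, n−9=e, w−9=n.

written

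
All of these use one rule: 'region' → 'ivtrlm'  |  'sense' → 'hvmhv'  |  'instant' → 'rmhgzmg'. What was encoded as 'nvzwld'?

meadow

Each pair mirrors across the alphabet (r↔i, e↔v, g↔t): positions sum to 25. Each letter is replaced by its mirror in the alphabet: a↔z, b↔y, c↔x, and so on (the Atbash cipher).
Undoing it on nvzwld: n↔m, v↔e, z↔a, w↔d, l↔o, d↔w.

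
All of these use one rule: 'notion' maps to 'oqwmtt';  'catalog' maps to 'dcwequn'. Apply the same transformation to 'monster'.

Each letter shifts forward by (position + 1), i.e. 1, 2, 3, … — the shift grows by one for each successive letter.
On monster: m+1=n, o+2=q, n+3=q, s+4=w, t+5=y, e+6=k, r+7=y.

nqqwyky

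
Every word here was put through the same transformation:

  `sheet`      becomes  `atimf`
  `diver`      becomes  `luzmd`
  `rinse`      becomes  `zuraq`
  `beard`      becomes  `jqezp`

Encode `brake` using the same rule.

A repeating key of period 3 is used — shifts +8, +12, +4 over and over.
Applying it to brake: b+8=j, r+12=d, a+4=e, k+8=s, e+12=q.

jdesq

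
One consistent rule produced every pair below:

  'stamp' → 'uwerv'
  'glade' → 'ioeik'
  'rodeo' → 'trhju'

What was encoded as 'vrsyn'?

In stamp: s→u is +2, t→w is +3, a→e is +4, m→r is +5 — the shift increases by 1 each position. Each letter shifts forward by (position + 2), i.e. 2, 3, 4, … — the shift grows by one for each successive letter.
Undoing it on vrsyn: v−2=t, r−3=o, s−4=o, y−5=t, n−6=h.

tooth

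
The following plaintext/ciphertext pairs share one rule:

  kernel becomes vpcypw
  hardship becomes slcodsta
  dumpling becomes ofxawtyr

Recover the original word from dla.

sap

Compare letters: k→v is +11, e→p is +11, r→c is +11 — a constant shift. Every letter moves 11 places later in the alphabet, wrapping around z→a.
Reversing it on dla: d−11=s, l−11=a, a−11=p.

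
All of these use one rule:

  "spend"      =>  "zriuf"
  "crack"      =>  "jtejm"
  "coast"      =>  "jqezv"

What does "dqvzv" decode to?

Shifts by position in spend: pos 0: s→z (+7), pos 1: p→r (+2), pos 2: e→i (+4), pos 3: n→u (+7), pos 4: d→f (+2) — repeating every 3. A repeating key of period 3 is used — shifts +7, +2, +4 over and over.
Decoding dqvzv: d−7=w, q−2=o, v−4=r, z−7=s, v−2=t.

worst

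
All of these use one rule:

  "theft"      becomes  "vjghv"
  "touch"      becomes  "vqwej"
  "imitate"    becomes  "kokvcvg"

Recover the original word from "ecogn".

Compare letters: t→v is +2, h→j is +2, e→g is +2 — a constant shift. It's a constant shift of +2 (ROT2).
Undoing it on ecogn: e−2=c, c−2=a, o−2=m, g−2=e, n−2=l.

camel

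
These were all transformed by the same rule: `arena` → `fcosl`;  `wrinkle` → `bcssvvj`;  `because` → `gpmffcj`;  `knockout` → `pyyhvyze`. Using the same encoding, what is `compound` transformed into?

Shifts by position in arena: pos 0: a→f (+5), pos 1: r→c (+11), pos 2: e→o (+10), pos 3: n→s (+5), pos 4: a→l (+11) — repeating every 3. The shifts repeat in a cycle of length 3: positions 0,1,… shift by +5, +11, +10, then the pattern repeats.
For compound: c+5=h, o+11=z, m+10=w, p+5=u, o+11=z, u+10=e, n+5=s, d+11=o.

hzwuzeso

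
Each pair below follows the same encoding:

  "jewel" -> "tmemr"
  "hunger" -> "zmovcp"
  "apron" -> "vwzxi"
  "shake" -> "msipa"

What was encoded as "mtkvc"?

Two steps: reverse the string, then apply a Caesar shift of +8.
Undoing it on mtkvc: shift back: m−8=e, t−8=l, k−8=c, v−8=n, c−8=u → elcnu; then reverse → uncle.

uncle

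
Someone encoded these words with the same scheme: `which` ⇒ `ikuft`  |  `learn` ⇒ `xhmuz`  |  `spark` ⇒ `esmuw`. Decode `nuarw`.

brook

A repeating key of period 2 is used — shifts +12, +3 over and over.
Decoding nuarw: n−12=b, u−3=r, a−12=o, r−3=o, w−12=k.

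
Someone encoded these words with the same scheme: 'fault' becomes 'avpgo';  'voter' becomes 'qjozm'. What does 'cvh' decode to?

This is a Caesar cipher with shift 21.
Undoing it on cvh: c−21=h, v−21=a, h−21=m.

ham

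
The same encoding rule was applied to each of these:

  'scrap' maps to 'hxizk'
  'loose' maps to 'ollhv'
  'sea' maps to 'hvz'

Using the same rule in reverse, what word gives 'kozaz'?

Each letter is replaced by its mirror in the alphabet: a↔z, b↔y, c↔x, and so on (the Atbash cipher).
Decoding kozaz: k↔p, o↔l, z↔a, a↔z, z↔a.

plaza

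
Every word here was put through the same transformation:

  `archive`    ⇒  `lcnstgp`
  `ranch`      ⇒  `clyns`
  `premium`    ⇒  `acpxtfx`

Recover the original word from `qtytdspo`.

finished

Compare letters: a→l is +11, r→c is +11, c→n is +11 — a constant shift. It's a constant shift of +11 (ROT11).
Undoing it on qtytdspo: q−11=f, t−11=i, y−11=n, t−11=i, d−11=s, s−11=h, p−11=e, o−11=d.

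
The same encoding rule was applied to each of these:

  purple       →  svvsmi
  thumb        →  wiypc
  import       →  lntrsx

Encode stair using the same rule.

vuels

Shifts by position in purple: pos 0: p→s (+3), pos 1: u→v (+1), pos 2: r→v (+4), pos 3: p→s (+3), pos 4: l→m (+1), pos 5: e→i (+4) — repeating every 3. A repeating key of period 3 is used — shifts +3, +1, +4 over and over.
Applying it to stair: s+3=v, t+1=u, a+4=e, i+3=l, r+1=s.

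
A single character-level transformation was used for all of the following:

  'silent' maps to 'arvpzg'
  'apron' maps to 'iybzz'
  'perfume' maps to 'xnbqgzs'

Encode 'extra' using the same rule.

In silent: s→a is +8, i→r is +9, l→v is +10, e→p is +11 — the shift increases by 1 each position. The shift increases by 1 at each position, starting from +8: 8, 9, 10, ….
Applying it to extra: e+8=m, x+9=g, t+10=d, r+11=c, a+12=m.

mgdcm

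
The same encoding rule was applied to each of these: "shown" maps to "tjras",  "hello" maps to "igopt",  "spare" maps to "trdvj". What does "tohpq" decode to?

In shown: s→t is +1, h→j is +2, o→r is +3, w→a is +4 — the shift increases by 1 each position. The shift increases by 1 at each position, starting from +1: 1, 2, 3, ….
Decoding tohpq: t−1=s, o−2=m, h−3=e, p−4=l, q−5=l.

smell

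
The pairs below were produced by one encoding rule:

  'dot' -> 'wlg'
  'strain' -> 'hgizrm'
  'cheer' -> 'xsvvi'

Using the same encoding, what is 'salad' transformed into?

This is the alphabet-reversal cipher (Atbash): a becomes z, b becomes y, etc.
Applying it to salad: s↔h, a↔z, l↔o, a↔z, d↔w.

hzozw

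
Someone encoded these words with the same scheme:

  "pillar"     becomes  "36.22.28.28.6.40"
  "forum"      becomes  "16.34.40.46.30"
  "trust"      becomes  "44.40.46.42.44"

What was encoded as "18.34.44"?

p(#16)→36 and i(#9)→22: differences scale by 2, so n = 2·pos + 4. Each letter becomes 2×(its alphabet position, a=1..z=26) + 4.
Decoding 18.34.44: 18→(18−4)÷2=7=g, 34→(34−4)÷2=15=o, 44→(44−4)÷2=20=t.

got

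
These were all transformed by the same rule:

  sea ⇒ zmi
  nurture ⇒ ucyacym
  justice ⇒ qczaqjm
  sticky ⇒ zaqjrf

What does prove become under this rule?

wywcm

The shift depends on letter class: consonant s→z is +7, but vowel e→m is +8. Two shifts are in play — +8 for a/e/i/o/u, +7 for every other letter.
On prove: p(cons)+7=w, r(cons)+7=y, o(vowel)+8=w, v(cons)+7=c, e(vowel)+8=m.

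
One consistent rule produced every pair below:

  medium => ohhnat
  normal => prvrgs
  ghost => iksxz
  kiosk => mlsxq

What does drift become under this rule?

fumkz

In medium: m→o is +2, e→h is +3, d→h is +4, i→n is +5 — the shift increases by 1 each position. Each letter shifts forward by (position + 2), i.e. 2, 3, 4, … — the shift grows by one for each successive letter.
Applying it to drift: d+2=f, r+3=u, i+4=m, f+5=k, t+6=z.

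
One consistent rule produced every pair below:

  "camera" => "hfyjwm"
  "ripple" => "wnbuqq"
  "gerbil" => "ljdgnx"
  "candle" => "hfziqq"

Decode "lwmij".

grade

It's a Vigenère-style cipher with numeric key [5,5,12]: position i shifts by key[i mod 3].
Decoding lwmij: l−5=g, w−5=r, m−12=a, i−5=d, j−5=e.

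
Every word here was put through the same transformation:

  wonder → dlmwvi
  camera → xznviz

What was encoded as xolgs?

Letters are reflected about the middle of the alphabet (position → 25−position): Atbash.
Decoding xolgs: x↔c, o↔l, l↔o, g↔t, s↔h.

cloth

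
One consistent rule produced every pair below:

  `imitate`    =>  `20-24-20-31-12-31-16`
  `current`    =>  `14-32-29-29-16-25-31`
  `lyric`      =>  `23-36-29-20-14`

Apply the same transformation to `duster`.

15-32-30-31-16-29

i is letter #9 and maps to 20: an offset of 11. Letters become their 1-based position plus 11 (so a→12, b→13, …).
On duster: d=4→15, u=21→32, s=19→30, t=20→31, e=5→16, r=18→29.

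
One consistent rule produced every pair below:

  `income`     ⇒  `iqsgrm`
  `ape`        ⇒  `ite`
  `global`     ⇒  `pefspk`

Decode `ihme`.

The output letters match the input read backwards, each shifted +4: income reversed is emocni. Read the word backwards and shift each letter +4.
Undoing it on ihme: shift back: i−4=e, h−4=d, m−4=i, e−4=a → edia; then reverse → aide.

aide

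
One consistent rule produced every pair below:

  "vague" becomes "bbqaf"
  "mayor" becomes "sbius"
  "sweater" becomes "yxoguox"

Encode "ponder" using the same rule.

vpxjfb

Shifts by position in vague: pos 0: v→b (+6), pos 1: a→b (+1), pos 2: g→q (+10), pos 3: u→a (+6), pos 4: e→f (+1) — repeating every 3. A repeating key of period 3 is used — shifts +6, +1, +10 over and over.
On ponder: p+6=v, o+1=p, n+10=x, d+6=j, e+1=f, r+10=b.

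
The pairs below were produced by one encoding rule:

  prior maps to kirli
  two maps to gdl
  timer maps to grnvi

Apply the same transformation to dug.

wft

This is the alphabet-reversal cipher (Atbash): a becomes z, b becomes y, etc.
On dug: d↔w, u↔f, g↔t.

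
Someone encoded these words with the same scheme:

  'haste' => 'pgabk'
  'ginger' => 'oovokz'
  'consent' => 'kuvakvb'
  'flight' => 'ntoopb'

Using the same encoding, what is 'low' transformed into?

tue

The rule splits by letter class: vowels +6, consonants +8.
For low: l(cons)+8=t, o(vowel)+6=u, w(cons)+8=e.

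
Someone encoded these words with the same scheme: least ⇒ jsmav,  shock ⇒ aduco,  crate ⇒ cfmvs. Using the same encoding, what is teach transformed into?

vsmcd

l(11)→j(9) and e(4)→s(18) fit y≡21x+12 (mod 26); the inverse of 21 mod 26 is 5. Treating letters as 0–25, the rule is x ↦ 21x + 12 (mod 26).
On teach: t(19)→21·19+12≡21=v; e(4)→21·4+12≡18=s; a(0)→21·0+12≡12=m; c(2)→21·2+12≡2=c; h(7)→21·7+12≡3=d (all mod 26).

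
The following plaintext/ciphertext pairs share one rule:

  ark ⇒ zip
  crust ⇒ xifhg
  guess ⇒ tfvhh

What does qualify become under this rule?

This is the alphabet-reversal cipher (Atbash): a becomes z, b becomes y, etc.
On qualify: q↔j, u↔f, a↔z, l↔o, i↔r, f↔u, y↔b.

jfzorub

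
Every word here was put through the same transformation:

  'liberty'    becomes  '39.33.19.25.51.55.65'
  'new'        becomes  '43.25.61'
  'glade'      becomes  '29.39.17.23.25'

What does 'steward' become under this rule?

53.55.25.61.17.51.23

l(#12)→39 and i(#9)→33: differences scale by 2, so n = 2·pos + 15. With a=1..z=26, the number is 2·pos + 15.
On steward: s=19→53, t=20→55, e=5→25, w=23→61, a=1→17, r=18→51, d=4→23.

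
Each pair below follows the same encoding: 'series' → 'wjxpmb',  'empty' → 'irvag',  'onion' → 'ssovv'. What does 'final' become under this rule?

In series: s→w is +4, e→j is +5, r→x is +6, i→p is +7 — the shift increases by 1 each position. The shift increases by 1 at each position, starting from +4: 4, 5, 6, ….
Applying it to final: f+4=j, i+5=n, n+6=t, a+7=h, l+8=t.

jntht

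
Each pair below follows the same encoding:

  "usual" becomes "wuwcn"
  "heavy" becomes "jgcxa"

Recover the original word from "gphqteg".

Every letter moves 2 places later in the alphabet, wrapping around z→a.
Undoing it on gphqteg: g−2=e, p−2=n, h−2=f, q−2=o, t−2=r, e−2=c, g−2=e.

enforce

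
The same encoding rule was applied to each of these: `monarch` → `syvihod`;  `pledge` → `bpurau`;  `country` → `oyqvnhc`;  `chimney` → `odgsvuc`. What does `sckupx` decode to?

m(12)→s(18) and o(14)→y(24) fit y≡3x+8 (mod 26); the inverse of 3 mod 26 is 9. This is an affine cipher: with a=0,…,z=25, each position x becomes (3x+8) mod 26.
Undoing it on sckupx: s(18)→9·(18−8)≡12=m; c(2)→9·(2−8)≡24=y; k(10)→9·(10−8)≡18=s; u(20)→9·(20−8)≡4=e; p(15)→9·(15−8)≡11=l; x(23)→9·(23−8)≡5=f (all mod 26).

myself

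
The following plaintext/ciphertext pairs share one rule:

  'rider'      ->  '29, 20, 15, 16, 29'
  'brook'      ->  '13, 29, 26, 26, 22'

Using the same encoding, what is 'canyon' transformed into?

Each letter is replaced by its alphabet position (a=1..z=26) + 11.
On canyon: c=3→14, a=1→12, n=14→25, y=25→36, o=15→26, n=14→25.

14, 12, 25, 36, 26, 25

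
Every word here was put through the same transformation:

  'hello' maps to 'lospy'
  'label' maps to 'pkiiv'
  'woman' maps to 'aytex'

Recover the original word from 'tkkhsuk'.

Shifts by position in hello: pos 0: h→l (+4), pos 1: e→o (+10), pos 2: l→s (+7), pos 3: l→p (+4), pos 4: o→y (+10) — repeating every 3. The shifts repeat in a cycle of length 3: positions 0,1,… shift by +4, +10, +7, then the pattern repeats.
Reversing it on tkkhsuk: t−4=p, k−10=a, k−7=d, h−4=d, s−10=i, u−7=n, k−4=g.

padding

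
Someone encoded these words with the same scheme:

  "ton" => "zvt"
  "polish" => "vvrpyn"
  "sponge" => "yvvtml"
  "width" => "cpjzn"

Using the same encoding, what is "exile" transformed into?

ldprl

The shift depends on letter class: consonant t→z is +6, but vowel o→v is +7. Vowels shift forward by 7 and consonants shift forward by 6.
Applying it to exile: e(vowel)+7=l, x(cons)+6=d, i(vowel)+7=p, l(cons)+6=r, e(vowel)+7=l.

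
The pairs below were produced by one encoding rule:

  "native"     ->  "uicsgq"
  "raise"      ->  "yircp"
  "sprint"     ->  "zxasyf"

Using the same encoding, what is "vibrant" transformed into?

In native: n→u is +7, a→i is +8, t→c is +9, i→s is +10 — the shift increases by 1 each position. Letter i (0-indexed) is shifted by i+7, so successive shifts are 7, 8, 9, ….
Applying it to vibrant: v+7=c, i+8=q, b+9=k, r+10=b, a+11=l, n+12=z, t+13=g.

cqkblzg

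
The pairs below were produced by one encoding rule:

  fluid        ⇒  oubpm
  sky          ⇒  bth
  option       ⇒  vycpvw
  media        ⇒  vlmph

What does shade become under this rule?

bqhml

The shift depends on letter class: consonant f→o is +9, but vowel u→b is +7. Vowels shift forward by 7 and consonants shift forward by 9.
For shade: s(cons)+9=b, h(cons)+9=q, a(vowel)+7=h, d(cons)+9=m, e(vowel)+7=l.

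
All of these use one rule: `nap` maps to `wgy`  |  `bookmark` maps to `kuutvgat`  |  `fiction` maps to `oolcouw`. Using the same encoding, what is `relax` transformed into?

akugg

The rule splits by letter class: vowels +6, consonants +9.
On relax: r(cons)+9=a, e(vowel)+6=k, l(cons)+9=u, a(vowel)+6=g, x(cons)+9=g.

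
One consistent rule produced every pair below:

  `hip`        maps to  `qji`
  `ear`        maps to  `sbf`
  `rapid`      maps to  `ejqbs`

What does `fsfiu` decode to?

The output letters match the input read backwards, each shifted +1: hip reversed is pih. Read the word backwards and shift each letter +1.
Undoing it on fsfiu: shift back: f−1=e, s−1=r, f−1=e, i−1=h, u−1=t → ereht; then reverse → there.

there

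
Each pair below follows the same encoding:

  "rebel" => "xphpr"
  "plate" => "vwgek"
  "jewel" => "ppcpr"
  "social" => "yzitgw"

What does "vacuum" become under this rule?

blifax

It's a Vigenère-style cipher with numeric key [6,11]: position i shifts by key[i mod 2].
For vacuum: v+6=b, a+11=l, c+6=i, u+11=f, u+6=a, m+11=x.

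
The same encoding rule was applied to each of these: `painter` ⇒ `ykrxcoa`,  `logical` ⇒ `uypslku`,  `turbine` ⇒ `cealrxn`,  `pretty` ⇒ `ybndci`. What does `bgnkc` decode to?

A repeating key of period 2 is used — shifts +9, +10 over and over.
Reversing it on bgnkc: b−9=s, g−10=w, n−9=e, k−10=a, c−9=t.

sweat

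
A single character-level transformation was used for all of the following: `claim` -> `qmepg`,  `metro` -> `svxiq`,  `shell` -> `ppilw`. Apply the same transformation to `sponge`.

The output letters match the input read backwards, each shifted +4: claim reversed is mialc. Read the word backwards and shift each letter +4.
On sponge: reverse → egnops; then shift: e+4=i, g+4=k, n+4=r, o+4=s, p+4=t, s+4=w.

ikrstw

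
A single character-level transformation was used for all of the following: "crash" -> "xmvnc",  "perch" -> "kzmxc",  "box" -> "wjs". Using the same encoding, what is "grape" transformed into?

This is a Caesar cipher with shift 21.
For grape: g+21=b, r+21=m, a+21=v, p+21=k, e+21=z.

bmvkz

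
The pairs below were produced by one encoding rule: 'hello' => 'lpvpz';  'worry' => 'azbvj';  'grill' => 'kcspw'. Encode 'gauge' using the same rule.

klekp

Shifts by position in hello: pos 0: h→l (+4), pos 1: e→p (+11), pos 2: l→v (+10), pos 3: l→p (+4), pos 4: o→z (+11) — repeating every 3. A repeating key of period 3 is used — shifts +4, +11, +10 over and over.
For gauge: g+4=k, a+11=l, u+10=e, g+4=k, e+11=p.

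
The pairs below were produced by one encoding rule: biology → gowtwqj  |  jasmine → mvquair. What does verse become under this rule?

Read the word backwards and shift each letter +8.
For verse: reverse → esrev; then shift: e+8=m, s+8=a, r+8=z, e+8=m, v+8=d.

mazmd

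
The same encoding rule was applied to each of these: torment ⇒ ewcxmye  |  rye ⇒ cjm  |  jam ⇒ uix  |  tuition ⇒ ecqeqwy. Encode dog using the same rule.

Two shifts are in play — +8 for a/e/i/o/u, +11 for every other letter.
For dog: d(cons)+11=o, o(vowel)+8=w, g(cons)+11=r.

owr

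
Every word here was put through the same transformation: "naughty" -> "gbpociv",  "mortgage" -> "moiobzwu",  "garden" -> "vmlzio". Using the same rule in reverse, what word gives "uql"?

dim

The word is reversed, then every letter is shifted forward by 8.
Undoing it on uql: shift back: u−8=m, q−8=i, l−8=d → mid; then reverse → dim.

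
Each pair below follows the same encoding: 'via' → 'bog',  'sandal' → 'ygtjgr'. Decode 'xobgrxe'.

Compare letters: v→b is +6, i→o is +6, a→g is +6 — a constant shift. This is a Caesar cipher with shift 6.
Reversing it on xobgrxe: x−6=r, o−6=i, b−6=v, g−6=a, r−6=l, x−6=r, e−6=y.

rivalry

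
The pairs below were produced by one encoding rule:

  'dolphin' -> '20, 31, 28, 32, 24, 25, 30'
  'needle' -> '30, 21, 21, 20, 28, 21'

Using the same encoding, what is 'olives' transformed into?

31, 28, 25, 38, 21, 35

d is letter #4 and maps to 20: an offset of 16. Letters become their 1-based position plus 16 (so a→17, b→18, …).
For olives: o=15→31, l=12→28, i=9→25, v=22→38, e=5→21, s=19→35.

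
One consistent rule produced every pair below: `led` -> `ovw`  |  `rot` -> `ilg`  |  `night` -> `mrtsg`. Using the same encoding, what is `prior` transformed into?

Each pair mirrors across the alphabet (l↔o, e↔v, d↔w): positions sum to 25. Each letter is replaced by its mirror in the alphabet: a↔z, b↔y, c↔x, and so on (the Atbash cipher).
For prior: p↔k, r↔i, i↔r, o↔l, r↔i.

kirli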